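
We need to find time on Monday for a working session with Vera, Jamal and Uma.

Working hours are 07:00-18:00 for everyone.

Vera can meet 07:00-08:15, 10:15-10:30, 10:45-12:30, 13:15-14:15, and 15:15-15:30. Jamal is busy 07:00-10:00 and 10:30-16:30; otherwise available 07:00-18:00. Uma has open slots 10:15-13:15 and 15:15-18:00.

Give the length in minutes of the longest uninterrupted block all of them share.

Jamal free within 07:00–18:00: 10:00–10:30, 16:30–18:00.
Vera ∩ Jamal: 10:15–10:30.
Vera ∩ Jamal ∩ Uma: 10:15–10:30.
Single common window of 15 minutes.

15 minutes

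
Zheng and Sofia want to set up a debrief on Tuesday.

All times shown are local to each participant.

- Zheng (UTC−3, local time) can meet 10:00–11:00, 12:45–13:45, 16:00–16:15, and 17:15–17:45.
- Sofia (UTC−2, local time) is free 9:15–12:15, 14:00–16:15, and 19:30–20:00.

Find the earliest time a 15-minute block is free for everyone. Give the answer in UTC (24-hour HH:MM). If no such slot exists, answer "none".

13:00

Zheng → UTC: 13:00–14:00, 15:45–16:45, 19:00–19:15, 20:15–20:45.
Sofia → UTC: 11:15–14:15, 16:00–18:15, 21:30–22:00.
Zheng ∩ Sofia: 13:00–14:00, 16:00–16:45.
Windows ≥ 15 min: 13:00–14:00, 16:00–16:45.
Earliest such window starts at 13:00.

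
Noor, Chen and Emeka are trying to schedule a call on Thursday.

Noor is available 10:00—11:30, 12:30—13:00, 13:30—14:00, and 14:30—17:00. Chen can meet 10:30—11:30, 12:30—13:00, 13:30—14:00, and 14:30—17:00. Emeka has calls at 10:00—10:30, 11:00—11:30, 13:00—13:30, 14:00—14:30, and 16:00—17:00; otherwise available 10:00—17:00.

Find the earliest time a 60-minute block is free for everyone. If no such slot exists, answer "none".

14:30

Emeka free within 10:00–17:00: 10:30–11:00, 11:30–13:00, 13:30–14:00, 14:30–16:00.
Noor ∩ Chen: 10:30–11:30, 12:30–13:00, 13:30–14:00, 14:30–17:00.
Noor ∩ Chen ∩ Emeka: 10:30–11:00, 12:30–13:00, 13:30–14:00, 14:30–16:00.
Windows ≥ 60 min: 14:30–16:00.
Earliest such window starts at 14:30.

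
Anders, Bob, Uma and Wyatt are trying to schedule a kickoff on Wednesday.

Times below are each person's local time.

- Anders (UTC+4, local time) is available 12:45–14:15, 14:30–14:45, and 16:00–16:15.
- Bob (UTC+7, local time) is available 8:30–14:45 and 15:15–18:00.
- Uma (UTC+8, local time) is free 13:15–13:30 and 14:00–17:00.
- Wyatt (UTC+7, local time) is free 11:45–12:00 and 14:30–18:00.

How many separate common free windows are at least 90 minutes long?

Anders → UTC: 08:45–10:15, 10:30–10:45, 12:00–12:15.
Bob → UTC: 01:30–07:45, 08:15–11:00.
Uma → UTC: 05:15–05:30, 06:00–09:00.
Wyatt → UTC: 04:45–05:00, 07:30–11:00.
Anders ∩ Bob: 08:45–10:15, 10:30–10:45.
Anders ∩ Bob ∩ Uma: 08:45–09:00.
Anders ∩ Bob ∩ Uma ∩ Wyatt: 08:45–09:00.
Windows ≥ 90 min: (none).
That's 0 windows.

0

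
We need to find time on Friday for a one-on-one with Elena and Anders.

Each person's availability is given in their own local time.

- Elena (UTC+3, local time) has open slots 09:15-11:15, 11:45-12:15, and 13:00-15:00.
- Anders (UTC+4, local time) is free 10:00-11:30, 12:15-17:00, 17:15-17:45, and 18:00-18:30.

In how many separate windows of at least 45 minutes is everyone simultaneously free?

Elena → UTC: 06:15–08:15, 08:45–09:15, 10:00–12:00.
Anders → UTC: 06:00–07:30, 08:15–13:00, 13:15–13:45, 14:00–14:30.
Elena ∩ Anders: 06:15–07:30, 08:45–09:15, 10:00–12:00.
Windows ≥ 45 min: 06:15–07:30, 10:00–12:00.
That's 2 windows.

2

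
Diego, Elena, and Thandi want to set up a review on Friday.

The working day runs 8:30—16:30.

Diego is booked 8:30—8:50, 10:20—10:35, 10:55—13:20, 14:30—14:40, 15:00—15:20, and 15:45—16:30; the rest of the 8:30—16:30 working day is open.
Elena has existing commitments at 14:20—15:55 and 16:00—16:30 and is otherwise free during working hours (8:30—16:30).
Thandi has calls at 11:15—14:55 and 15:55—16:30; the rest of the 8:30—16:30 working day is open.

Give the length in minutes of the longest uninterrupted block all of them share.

90 minutes

Diego free within 08:30–16:30: 08:50–10:20, 10:35–10:55, 13:20–14:30, 14:40–15:00, 15:20–15:45.
Elena free within 08:30–16:30: 08:30–14:20, 15:55–16:00.
Thandi free within 08:30–16:30: 08:30–11:15, 14:55–15:55.
Diego ∩ Elena: 08:50–10:20, 10:35–10:55, 13:20–14:20.
Diego ∩ Elena ∩ Thandi: 08:50–10:20, 10:35–10:55.
Common window lengths: 90, 20 min; longest is 90.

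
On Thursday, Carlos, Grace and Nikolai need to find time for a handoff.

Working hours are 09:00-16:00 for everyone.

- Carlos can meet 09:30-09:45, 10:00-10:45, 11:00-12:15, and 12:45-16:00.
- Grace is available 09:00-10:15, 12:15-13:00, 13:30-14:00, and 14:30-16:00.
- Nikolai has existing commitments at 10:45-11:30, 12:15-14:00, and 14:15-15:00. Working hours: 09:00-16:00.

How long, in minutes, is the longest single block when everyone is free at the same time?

Nikolai free within 09:00–16:00: 09:00–10:45, 11:30–12:15, 14:00–14:15, 15:00–16:00.
Carlos ∩ Grace: 09:30–09:45, 10:00–10:15, 12:45–13:00, 13:30–14:00, 14:30–16:00.
Carlos ∩ Grace ∩ Nikolai: 09:30–09:45, 10:00–10:15, 15:00–16:00.
Common window lengths: 15, 15, 60 min; longest is 60.

60 minutes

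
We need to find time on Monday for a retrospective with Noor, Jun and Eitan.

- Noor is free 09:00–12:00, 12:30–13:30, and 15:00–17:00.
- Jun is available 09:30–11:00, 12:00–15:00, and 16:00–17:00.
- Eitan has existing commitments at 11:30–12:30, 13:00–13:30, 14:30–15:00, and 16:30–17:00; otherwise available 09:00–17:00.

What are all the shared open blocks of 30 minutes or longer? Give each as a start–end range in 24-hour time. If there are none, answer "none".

Eitan free within 09:00–17:00: 09:00–11:30, 12:30–13:00, 13:30–14:30, 15:00–16:30.
Noor ∩ Jun: 09:30–11:00, 12:30–13:30, 16:00–17:00.
Noor ∩ Jun ∩ Eitan: 09:30–11:00, 12:30–13:00, 16:00–16:30.
Windows ≥ 30 min: 09:30–11:00, 12:30–13:00, 16:00–16:30.

09:30–11:00, 12:30–13:00, 16:00–16:30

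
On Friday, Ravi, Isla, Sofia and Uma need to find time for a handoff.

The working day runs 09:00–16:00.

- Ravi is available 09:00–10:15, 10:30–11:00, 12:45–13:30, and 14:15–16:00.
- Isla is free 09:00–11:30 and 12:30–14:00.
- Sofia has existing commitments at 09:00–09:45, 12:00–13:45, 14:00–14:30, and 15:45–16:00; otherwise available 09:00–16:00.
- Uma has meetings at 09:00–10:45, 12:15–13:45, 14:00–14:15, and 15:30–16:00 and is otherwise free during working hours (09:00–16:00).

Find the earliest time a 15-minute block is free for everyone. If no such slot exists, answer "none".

Sofia free within 09:00–16:00: 09:45–12:00, 13:45–14:00, 14:30–15:45.
Uma free within 09:00–16:00: 10:45–12:15, 13:45–14:00, 14:15–15:30.
Ravi ∩ Isla: 09:00–10:15, 10:30–11:00, 12:45–13:30.
Ravi ∩ Isla ∩ Sofia: 09:45–10:15, 10:30–11:00.
Ravi ∩ Isla ∩ Sofia ∩ Uma: 10:45–11:00.
Windows ≥ 15 min: 10:45–11:00.
Earliest such window starts at 10:45.

10:45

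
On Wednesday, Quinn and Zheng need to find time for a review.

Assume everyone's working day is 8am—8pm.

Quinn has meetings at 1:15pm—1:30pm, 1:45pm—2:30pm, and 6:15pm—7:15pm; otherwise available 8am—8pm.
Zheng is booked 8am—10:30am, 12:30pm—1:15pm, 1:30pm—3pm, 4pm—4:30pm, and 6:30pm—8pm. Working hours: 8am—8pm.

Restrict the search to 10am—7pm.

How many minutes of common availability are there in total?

Quinn free within 08:00–20:00: 08:00–13:15, 13:30–13:45, 14:30–18:15, 19:15–20:00.
Zheng free within 08:00–20:00: 10:30–12:30, 13:15–13:30, 15:00–16:00, 16:30–18:30.
Quinn ∩ Zheng: 10:30–12:30, 15:00–16:00, 16:30–18:15.
Restricted to 10:00–19:00: 10:30–12:30, 15:00–16:00, 16:30–18:15.
Total common minutes: 120 + 60 + 105 = 285.

285 minutes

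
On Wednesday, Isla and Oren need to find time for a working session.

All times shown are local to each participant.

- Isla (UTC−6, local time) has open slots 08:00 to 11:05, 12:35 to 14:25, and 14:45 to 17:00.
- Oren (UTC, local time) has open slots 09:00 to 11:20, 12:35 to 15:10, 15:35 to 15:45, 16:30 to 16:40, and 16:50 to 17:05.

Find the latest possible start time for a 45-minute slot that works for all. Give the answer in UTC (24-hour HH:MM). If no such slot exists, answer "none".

Isla → UTC: 14:00–17:05, 18:35–20:25, 20:45–23:00.
Oren → UTC: 09:00–11:20, 12:35–15:10, 15:35–15:45, 16:30–16:40, 16:50–17:05.
Isla ∩ Oren: 14:00–15:10, 15:35–15:45, 16:30–16:40, 16:50–17:05.
Windows ≥ 45 min: 14:00–15:10.
Latest start in the last window 14:00–15:10 is 15:10 − 45 min = 14:25.

14:25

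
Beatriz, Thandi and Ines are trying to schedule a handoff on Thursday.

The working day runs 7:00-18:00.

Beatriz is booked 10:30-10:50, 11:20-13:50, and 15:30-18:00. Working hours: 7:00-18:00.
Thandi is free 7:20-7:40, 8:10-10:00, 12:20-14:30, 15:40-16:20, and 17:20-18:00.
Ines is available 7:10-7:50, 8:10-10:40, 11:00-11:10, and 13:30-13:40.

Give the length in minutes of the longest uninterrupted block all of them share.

Beatriz free within 07:00–18:00: 07:00–10:30, 10:50–11:20, 13:50–15:30.
Beatriz ∩ Thandi: 07:20–07:40, 08:10–10:00, 13:50–14:30.
Beatriz ∩ Thandi ∩ Ines: 07:20–07:40, 08:10–10:00.
Common window lengths: 20, 110 min; longest is 110.

110 minutes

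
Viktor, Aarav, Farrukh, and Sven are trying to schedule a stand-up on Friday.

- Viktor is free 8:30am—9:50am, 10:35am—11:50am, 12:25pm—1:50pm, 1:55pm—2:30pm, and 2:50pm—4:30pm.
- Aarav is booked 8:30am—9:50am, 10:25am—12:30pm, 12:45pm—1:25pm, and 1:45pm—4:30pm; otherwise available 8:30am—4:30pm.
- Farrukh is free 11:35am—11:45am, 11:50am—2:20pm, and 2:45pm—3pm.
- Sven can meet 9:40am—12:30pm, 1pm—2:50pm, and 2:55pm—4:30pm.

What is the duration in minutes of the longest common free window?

20 minutes

Aarav free within 08:30–16:30: 09:50–10:25, 12:30–12:45, 13:25–13:45.
Viktor ∩ Aarav: 12:30–12:45, 13:25–13:45.
Viktor ∩ Aarav ∩ Farrukh: 12:30–12:45, 13:25–13:45.
Viktor ∩ Aarav ∩ Farrukh ∩ Sven: 13:25–13:45.
Single common window of 20 minutes.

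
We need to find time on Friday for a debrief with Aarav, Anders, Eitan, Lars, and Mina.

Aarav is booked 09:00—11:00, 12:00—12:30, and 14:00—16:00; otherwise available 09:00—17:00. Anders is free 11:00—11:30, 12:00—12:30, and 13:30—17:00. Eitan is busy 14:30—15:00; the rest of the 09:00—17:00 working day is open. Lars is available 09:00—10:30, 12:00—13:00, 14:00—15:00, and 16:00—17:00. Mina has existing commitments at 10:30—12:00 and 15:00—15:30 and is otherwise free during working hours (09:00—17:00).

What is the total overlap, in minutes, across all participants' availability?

60 minutes

Aarav free within 09:00–17:00: 11:00–12:00, 12:30–14:00, 16:00–17:00.
Eitan free within 09:00–17:00: 09:00–14:30, 15:00–17:00.
Mina free within 09:00–17:00: 09:00–10:30, 12:00–15:00, 15:30–17:00.
Aarav ∩ Anders: 11:00–11:30, 13:30–14:00, 16:00–17:00.
Aarav ∩ Anders ∩ Eitan: 11:00–11:30, 13:30–14:00, 16:00–17:00.
Aarav ∩ Anders ∩ Eitan ∩ Lars: 16:00–17:00.
Aarav ∩ Anders ∩ Eitan ∩ Lars ∩ Mina: 16:00–17:00.
Total common minutes: 60.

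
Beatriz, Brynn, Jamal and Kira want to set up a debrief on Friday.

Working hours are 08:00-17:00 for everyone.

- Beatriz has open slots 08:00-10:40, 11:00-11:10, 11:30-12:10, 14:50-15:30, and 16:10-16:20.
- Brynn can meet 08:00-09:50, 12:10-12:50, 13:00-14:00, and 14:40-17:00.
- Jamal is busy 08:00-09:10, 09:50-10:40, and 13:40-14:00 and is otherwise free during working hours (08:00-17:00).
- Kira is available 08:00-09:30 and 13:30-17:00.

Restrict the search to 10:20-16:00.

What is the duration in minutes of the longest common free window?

Jamal free within 08:00–17:00: 09:10–09:50, 10:40–13:40, 14:00–17:00.
Beatriz ∩ Brynn: 08:00–09:50, 14:50–15:30, 16:10–16:20.
Beatriz ∩ Brynn ∩ Jamal: 09:10–09:50, 14:50–15:30, 16:10–16:20.
Beatriz ∩ Brynn ∩ Jamal ∩ Kira: 09:10–09:30, 14:50–15:30, 16:10–16:20.
Restricted to 10:20–16:00: 14:50–15:30.
Single common window of 40 minutes.

40 minutes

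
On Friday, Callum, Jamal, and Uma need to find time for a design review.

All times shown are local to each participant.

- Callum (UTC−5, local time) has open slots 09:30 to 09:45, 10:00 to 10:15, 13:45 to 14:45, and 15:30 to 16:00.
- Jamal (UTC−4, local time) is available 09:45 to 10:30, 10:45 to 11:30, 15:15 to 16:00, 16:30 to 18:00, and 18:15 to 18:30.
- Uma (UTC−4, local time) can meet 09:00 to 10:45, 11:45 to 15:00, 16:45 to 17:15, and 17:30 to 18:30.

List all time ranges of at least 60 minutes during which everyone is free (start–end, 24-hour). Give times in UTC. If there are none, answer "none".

none

Callum → UTC: 14:30–14:45, 15:00–15:15, 18:45–19:45, 20:30–21:00.
Jamal → UTC: 13:45–14:30, 14:45–15:30, 19:15–20:00, 20:30–22:00, 22:15–22:30.
Uma → UTC: 13:00–14:45, 15:45–19:00, 20:45–21:15, 21:30–22:30.
Callum ∩ Jamal: 15:00–15:15, 19:15–19:45, 20:30–21:00.
Callum ∩ Jamal ∩ Uma: 20:45–21:00.
Windows ≥ 60 min: (none).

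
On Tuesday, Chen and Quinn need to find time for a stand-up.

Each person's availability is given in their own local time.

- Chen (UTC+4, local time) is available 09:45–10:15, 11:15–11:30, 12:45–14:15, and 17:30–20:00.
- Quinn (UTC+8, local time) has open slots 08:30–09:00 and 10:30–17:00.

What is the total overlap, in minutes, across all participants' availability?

60 minutes

Chen → UTC: 05:45–06:15, 07:15–07:30, 08:45–10:15, 13:30–16:00.
Quinn → UTC: 00:30–01:00, 02:30–09:00.
Chen ∩ Quinn: 05:45–06:15, 07:15–07:30, 08:45–09:00.
Total common minutes: 30 + 15 + 15 = 60.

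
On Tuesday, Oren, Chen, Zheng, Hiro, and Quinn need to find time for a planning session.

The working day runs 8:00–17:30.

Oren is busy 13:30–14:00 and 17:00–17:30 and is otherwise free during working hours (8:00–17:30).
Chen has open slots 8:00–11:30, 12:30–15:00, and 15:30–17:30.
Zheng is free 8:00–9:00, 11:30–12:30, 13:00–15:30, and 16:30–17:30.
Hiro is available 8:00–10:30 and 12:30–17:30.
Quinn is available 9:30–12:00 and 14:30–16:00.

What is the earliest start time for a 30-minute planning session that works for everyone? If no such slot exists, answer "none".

14:30

Oren free within 08:00–17:30: 08:00–13:30, 14:00–17:00.
Oren ∩ Chen: 08:00–11:30, 12:30–13:30, 14:00–15:00, 15:30–17:00.
Oren ∩ Chen ∩ Zheng: 08:00–09:00, 13:00–13:30, 14:00–15:00, 16:30–17:00.
Oren ∩ Chen ∩ Zheng ∩ Hiro: 08:00–09:00, 13:00–13:30, 14:00–15:00, 16:30–17:00.
Oren ∩ Chen ∩ Zheng ∩ Hiro ∩ Quinn: 14:30–15:00.
Windows ≥ 30 min: 14:30–15:00.
Earliest such window starts at 14:30.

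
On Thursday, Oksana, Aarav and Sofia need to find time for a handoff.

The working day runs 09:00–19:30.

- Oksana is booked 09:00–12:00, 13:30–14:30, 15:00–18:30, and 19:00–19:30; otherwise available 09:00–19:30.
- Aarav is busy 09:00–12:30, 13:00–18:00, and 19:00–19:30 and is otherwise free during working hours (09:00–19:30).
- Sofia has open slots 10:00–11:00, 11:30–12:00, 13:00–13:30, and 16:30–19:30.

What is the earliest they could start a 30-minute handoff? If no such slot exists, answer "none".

18:30

Oksana free within 09:00–19:30: 12:00–13:30, 14:30–15:00, 18:30–19:00.
Aarav free within 09:00–19:30: 12:30–13:00, 18:00–19:00.
Oksana ∩ Aarav: 12:30–13:00, 18:30–19:00.
Oksana ∩ Aarav ∩ Sofia: 18:30–19:00.
Windows ≥ 30 min: 18:30–19:00.
Earliest such window starts at 18:30.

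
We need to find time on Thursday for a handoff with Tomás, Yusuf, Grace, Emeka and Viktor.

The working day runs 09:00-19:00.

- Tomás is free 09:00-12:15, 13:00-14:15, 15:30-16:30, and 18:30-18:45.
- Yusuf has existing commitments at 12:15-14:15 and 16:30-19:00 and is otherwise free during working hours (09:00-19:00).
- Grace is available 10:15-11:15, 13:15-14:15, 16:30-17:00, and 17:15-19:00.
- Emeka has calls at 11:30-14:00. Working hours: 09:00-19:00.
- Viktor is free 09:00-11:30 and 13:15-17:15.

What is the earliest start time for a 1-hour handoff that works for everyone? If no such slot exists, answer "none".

10:15

Yusuf free within 09:00–19:00: 09:00–12:15, 14:15–16:30.
Emeka free within 09:00–19:00: 09:00–11:30, 14:00–19:00.
Tomás ∩ Yusuf: 09:00–12:15, 15:30–16:30.
Tomás ∩ Yusuf ∩ Grace: 10:15–11:15.
Tomás ∩ Yusuf ∩ Grace ∩ Emeka: 10:15–11:15.
Tomás ∩ Yusuf ∩ Grace ∩ Emeka ∩ Viktor: 10:15–11:15.
Windows ≥ 60 min: 10:15–11:15.
Earliest such window starts at 10:15.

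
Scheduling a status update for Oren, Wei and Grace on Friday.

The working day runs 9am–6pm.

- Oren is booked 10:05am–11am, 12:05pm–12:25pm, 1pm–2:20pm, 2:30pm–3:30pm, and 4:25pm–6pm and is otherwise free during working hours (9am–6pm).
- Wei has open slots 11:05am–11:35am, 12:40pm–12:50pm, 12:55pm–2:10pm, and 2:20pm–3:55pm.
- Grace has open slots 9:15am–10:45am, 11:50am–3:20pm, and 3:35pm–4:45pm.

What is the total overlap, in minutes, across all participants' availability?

45 minutes

Oren free within 09:00–18:00: 09:00–10:05, 11:00–12:05, 12:25–13:00, 14:20–14:30, 15:30–16:25.
Oren ∩ Wei: 11:05–11:35, 12:40–12:50, 12:55–13:00, 14:20–14:30, 15:30–15:55.
Oren ∩ Wei ∩ Grace: 12:40–12:50, 12:55–13:00, 14:20–14:30, 15:35–15:55.
Total common minutes: 10 + 5 + 10 + 20 = 45.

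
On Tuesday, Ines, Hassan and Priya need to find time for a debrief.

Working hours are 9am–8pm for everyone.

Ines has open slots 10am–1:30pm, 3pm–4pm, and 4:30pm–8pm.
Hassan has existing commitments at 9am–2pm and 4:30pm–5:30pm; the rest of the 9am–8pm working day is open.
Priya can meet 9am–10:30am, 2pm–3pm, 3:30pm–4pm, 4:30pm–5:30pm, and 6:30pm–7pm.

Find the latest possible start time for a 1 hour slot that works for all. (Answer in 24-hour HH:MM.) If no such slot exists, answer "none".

none

Hassan free within 09:00–20:00: 14:00–16:30, 17:30–20:00.
Ines ∩ Hassan: 15:00–16:00, 17:30–20:00.
Ines ∩ Hassan ∩ Priya: 15:30–16:00, 18:30–19:00.
Windows ≥ 60 min: (none).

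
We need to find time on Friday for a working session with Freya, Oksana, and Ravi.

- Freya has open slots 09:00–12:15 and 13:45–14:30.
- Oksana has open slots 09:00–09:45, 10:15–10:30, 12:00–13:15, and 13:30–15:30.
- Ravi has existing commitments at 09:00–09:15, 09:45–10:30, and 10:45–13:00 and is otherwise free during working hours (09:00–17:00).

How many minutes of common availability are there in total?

Ravi free within 09:00–17:00: 09:15–09:45, 10:30–10:45, 13:00–17:00.
Freya ∩ Oksana: 09:00–09:45, 10:15–10:30, 12:00–12:15, 13:45–14:30.
Freya ∩ Oksana ∩ Ravi: 09:15–09:45, 13:45–14:30.
Total common minutes: 30 + 45 = 75.

75 minutes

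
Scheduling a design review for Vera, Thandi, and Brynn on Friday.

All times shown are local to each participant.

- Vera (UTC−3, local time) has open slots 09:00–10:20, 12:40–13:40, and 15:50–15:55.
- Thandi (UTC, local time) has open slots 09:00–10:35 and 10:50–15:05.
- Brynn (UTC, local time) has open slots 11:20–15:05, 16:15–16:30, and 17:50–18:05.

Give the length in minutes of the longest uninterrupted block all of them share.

Vera → UTC: 12:00–13:20, 15:40–16:40, 18:50–18:55.
Thandi → UTC: 09:00–10:35, 10:50–15:05.
Brynn → UTC: 11:20–15:05, 16:15–16:30, 17:50–18:05.
Vera ∩ Thandi: 12:00–13:20.
Vera ∩ Thandi ∩ Brynn: 12:00–13:20.
Single common window of 80 minutes.

80 minutes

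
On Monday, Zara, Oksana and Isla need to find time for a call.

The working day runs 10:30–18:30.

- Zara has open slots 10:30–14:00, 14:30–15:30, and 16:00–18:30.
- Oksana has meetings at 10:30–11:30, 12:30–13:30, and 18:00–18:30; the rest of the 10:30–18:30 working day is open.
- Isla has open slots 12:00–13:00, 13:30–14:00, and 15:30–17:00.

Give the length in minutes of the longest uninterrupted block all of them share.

60 minutes

Oksana free within 10:30–18:30: 11:30–12:30, 13:30–18:00.
Zara ∩ Oksana: 11:30–12:30, 13:30–14:00, 14:30–15:30, 16:00–18:00.
Zara ∩ Oksana ∩ Isla: 12:00–12:30, 13:30–14:00, 16:00–17:00.
Common window lengths: 30, 30, 60 min; longest is 60.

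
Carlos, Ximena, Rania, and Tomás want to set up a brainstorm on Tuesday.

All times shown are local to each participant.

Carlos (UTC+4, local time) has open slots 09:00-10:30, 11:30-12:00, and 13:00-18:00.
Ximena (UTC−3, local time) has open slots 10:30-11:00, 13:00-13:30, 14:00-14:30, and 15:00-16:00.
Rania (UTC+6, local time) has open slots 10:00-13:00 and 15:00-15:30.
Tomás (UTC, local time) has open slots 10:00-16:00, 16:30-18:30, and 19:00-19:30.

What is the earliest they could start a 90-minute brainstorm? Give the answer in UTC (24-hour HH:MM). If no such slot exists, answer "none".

none

Carlos → UTC: 05:00–06:30, 07:30–08:00, 09:00–14:00.
Ximena → UTC: 13:30–14:00, 16:00–16:30, 17:00–17:30, 18:00–19:00.
Rania → UTC: 04:00–07:00, 09:00–09:30.
Tomás → UTC: 10:00–16:00, 16:30–18:30, 19:00–19:30.
Carlos ∩ Ximena: 13:30–14:00.
Carlos ∩ Ximena ∩ Rania: (none).
Carlos ∩ Ximena ∩ Rania ∩ Tomás: (none).
Windows ≥ 90 min: (none).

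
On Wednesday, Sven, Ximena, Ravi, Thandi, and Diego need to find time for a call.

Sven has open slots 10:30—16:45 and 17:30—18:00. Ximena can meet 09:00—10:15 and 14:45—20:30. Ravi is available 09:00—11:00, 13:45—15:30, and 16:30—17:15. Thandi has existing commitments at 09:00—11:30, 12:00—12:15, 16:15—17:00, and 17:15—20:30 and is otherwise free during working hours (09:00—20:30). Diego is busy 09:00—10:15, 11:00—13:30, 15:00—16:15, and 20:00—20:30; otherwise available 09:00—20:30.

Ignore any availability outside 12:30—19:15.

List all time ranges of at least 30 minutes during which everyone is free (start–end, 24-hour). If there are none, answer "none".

none

Thandi free within 09:00–20:30: 11:30–12:00, 12:15–16:15, 17:00–17:15.
Diego free within 09:00–20:30: 10:15–11:00, 13:30–15:00, 16:15–20:00.
Sven ∩ Ximena: 14:45–16:45, 17:30–18:00.
Sven ∩ Ximena ∩ Ravi: 14:45–15:30, 16:30–16:45.
Sven ∩ Ximena ∩ Ravi ∩ Thandi: 14:45–15:30.
Sven ∩ Ximena ∩ Ravi ∩ Thandi ∩ Diego: 14:45–15:00.
Restricted to 12:30–19:15: 14:45–15:00.
Windows ≥ 30 min: (none).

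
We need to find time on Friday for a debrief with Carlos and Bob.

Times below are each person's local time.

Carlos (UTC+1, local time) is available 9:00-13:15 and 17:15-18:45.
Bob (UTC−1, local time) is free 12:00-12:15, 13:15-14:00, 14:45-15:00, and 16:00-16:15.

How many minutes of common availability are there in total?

Carlos → UTC: 08:00–12:15, 16:15–17:45.
Bob → UTC: 13:00–13:15, 14:15–15:00, 15:45–16:00, 17:00–17:15.
Carlos ∩ Bob: 17:00–17:15.
Total common minutes: 15.

15 minutes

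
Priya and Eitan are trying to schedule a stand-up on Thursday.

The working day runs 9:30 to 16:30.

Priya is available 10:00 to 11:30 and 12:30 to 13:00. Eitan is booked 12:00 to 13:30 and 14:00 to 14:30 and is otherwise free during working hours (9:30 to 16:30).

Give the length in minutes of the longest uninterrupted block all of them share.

Eitan free within 09:30–16:30: 09:30–12:00, 13:30–14:00, 14:30–16:30.
Priya ∩ Eitan: 10:00–11:30.
Single common window of 90 minutes.

90 minutes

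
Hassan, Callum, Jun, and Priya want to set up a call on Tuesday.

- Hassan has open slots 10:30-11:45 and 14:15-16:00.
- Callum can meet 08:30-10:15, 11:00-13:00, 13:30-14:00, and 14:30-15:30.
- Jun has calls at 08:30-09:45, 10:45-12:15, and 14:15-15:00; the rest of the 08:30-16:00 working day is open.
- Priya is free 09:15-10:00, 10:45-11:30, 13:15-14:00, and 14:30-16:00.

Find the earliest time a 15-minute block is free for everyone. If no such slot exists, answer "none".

15:00

Jun free within 08:30–16:00: 09:45–10:45, 12:15–14:15, 15:00–16:00.
Hassan ∩ Callum: 11:00–11:45, 14:30–15:30.
Hassan ∩ Callum ∩ Jun: 15:00–15:30.
Hassan ∩ Callum ∩ Jun ∩ Priya: 15:00–15:30.
Windows ≥ 15 min: 15:00–15:30.
Earliest such window starts at 15:00.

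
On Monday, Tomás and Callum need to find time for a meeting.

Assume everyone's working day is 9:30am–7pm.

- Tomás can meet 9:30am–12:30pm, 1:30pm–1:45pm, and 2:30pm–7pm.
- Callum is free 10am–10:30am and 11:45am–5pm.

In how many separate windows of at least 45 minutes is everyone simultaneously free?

Tomás ∩ Callum: 10:00–10:30, 11:45–12:30, 13:30–13:45, 14:30–17:00.
Windows ≥ 45 min: 11:45–12:30, 14:30–17:00.
That's 2 windows.

2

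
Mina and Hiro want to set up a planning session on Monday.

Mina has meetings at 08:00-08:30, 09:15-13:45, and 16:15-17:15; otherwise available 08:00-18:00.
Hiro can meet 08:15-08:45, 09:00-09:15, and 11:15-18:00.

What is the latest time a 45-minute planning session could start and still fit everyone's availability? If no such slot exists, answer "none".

17:15

Mina free within 08:00–18:00: 08:30–09:15, 13:45–16:15, 17:15–18:00.
Mina ∩ Hiro: 08:30–08:45, 09:00–09:15, 13:45–16:15, 17:15–18:00.
Windows ≥ 45 min: 13:45–16:15, 17:15–18:00.
Latest start in the last window 17:15–18:00 is 18:00 − 45 min = 17:15.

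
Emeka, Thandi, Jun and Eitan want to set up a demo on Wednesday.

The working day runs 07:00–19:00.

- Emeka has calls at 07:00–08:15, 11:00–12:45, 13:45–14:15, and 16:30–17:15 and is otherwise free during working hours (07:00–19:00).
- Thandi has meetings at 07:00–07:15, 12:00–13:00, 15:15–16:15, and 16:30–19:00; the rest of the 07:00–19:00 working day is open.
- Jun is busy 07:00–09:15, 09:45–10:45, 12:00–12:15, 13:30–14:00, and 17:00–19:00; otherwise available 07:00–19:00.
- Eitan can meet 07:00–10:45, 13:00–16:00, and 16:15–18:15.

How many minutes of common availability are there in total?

135 minutes

Emeka free within 07:00–19:00: 08:15–11:00, 12:45–13:45, 14:15–16:30, 17:15–19:00.
Thandi free within 07:00–19:00: 07:15–12:00, 13:00–15:15, 16:15–16:30.
Jun free within 07:00–19:00: 09:15–09:45, 10:45–12:00, 12:15–13:30, 14:00–17:00.
Emeka ∩ Thandi: 08:15–11:00, 13:00–13:45, 14:15–15:15, 16:15–16:30.
Emeka ∩ Thandi ∩ Jun: 09:15–09:45, 10:45–11:00, 13:00–13:30, 14:15–15:15, 16:15–16:30.
Emeka ∩ Thandi ∩ Jun ∩ Eitan: 09:15–09:45, 13:00–13:30, 14:15–15:15, 16:15–16:30.
Total common minutes: 30 + 30 + 60 + 15 = 135.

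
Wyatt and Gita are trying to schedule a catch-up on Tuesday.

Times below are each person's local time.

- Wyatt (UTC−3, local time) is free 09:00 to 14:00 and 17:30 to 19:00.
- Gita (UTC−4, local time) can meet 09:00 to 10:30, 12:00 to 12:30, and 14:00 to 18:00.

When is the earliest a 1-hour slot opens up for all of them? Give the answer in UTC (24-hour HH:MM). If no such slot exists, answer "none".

Wyatt → UTC: 12:00–17:00, 20:30–22:00.
Gita → UTC: 13:00–14:30, 16:00–16:30, 18:00–22:00.
Wyatt ∩ Gita: 13:00–14:30, 16:00–16:30, 20:30–22:00.
Windows ≥ 60 min: 13:00–14:30, 20:30–22:00.
Earliest such window starts at 13:00.

13:00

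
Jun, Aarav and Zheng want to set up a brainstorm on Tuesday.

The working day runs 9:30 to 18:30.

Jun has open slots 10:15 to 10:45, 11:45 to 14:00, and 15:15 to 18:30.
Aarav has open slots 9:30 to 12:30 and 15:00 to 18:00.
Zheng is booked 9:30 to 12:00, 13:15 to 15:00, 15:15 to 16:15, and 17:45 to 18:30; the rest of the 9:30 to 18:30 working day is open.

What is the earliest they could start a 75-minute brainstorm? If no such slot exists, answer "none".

16:15

Zheng free within 09:30–18:30: 12:00–13:15, 15:00–15:15, 16:15–17:45.
Jun ∩ Aarav: 10:15–10:45, 11:45–12:30, 15:15–18:00.
Jun ∩ Aarav ∩ Zheng: 12:00–12:30, 16:15–17:45.
Windows ≥ 75 min: 16:15–17:45.
Earliest such window starts at 16:15.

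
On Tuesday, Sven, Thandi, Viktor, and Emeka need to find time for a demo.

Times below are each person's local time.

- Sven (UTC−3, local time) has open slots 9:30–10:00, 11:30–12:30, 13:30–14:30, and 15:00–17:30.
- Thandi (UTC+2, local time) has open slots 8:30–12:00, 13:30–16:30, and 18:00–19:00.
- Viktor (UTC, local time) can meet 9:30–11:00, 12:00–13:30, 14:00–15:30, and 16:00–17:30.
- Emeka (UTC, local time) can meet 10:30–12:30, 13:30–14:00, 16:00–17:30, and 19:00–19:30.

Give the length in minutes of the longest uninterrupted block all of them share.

Sven → UTC: 12:30–13:00, 14:30–15:30, 16:30–17:30, 18:00–20:30.
Thandi → UTC: 06:30–10:00, 11:30–14:30, 16:00–17:00.
Viktor → UTC: 09:30–11:00, 12:00–13:30, 14:00–15:30, 16:00–17:30.
Emeka → UTC: 10:30–12:30, 13:30–14:00, 16:00–17:30, 19:00–19:30.
Sven ∩ Thandi: 12:30–13:00, 16:30–17:00.
Sven ∩ Thandi ∩ Viktor: 12:30–13:00, 16:30–17:00.
Sven ∩ Thandi ∩ Viktor ∩ Emeka: 16:30–17:00.
Single common window of 30 minutes.

30 minutes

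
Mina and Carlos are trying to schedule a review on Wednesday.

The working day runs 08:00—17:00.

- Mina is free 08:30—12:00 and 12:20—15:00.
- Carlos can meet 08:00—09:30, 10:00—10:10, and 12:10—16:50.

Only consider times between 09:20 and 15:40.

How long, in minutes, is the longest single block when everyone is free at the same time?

160 minutes

Mina ∩ Carlos: 08:30–09:30, 10:00–10:10, 12:20–15:00.
Restricted to 09:20–15:40: 09:20–09:30, 10:00–10:10, 12:20–15:00.
Common window lengths: 10, 10, 160 min; longest is 160.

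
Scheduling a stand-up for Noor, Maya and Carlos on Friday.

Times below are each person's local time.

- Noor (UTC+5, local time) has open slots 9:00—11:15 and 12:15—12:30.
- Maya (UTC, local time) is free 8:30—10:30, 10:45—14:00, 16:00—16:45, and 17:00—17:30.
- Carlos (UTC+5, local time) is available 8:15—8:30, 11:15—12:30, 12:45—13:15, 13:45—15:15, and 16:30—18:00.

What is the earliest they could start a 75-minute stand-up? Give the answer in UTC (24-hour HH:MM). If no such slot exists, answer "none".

none

Noor → UTC: 04:00–06:15, 07:15–07:30.
Maya → UTC: 08:30–10:30, 10:45–14:00, 16:00–16:45, 17:00–17:30.
Carlos → UTC: 03:15–03:30, 06:15–07:30, 07:45–08:15, 08:45–10:15, 11:30–13:00.
Noor ∩ Maya: (none).
Noor ∩ Maya ∩ Carlos: (none).
Windows ≥ 75 min: (none).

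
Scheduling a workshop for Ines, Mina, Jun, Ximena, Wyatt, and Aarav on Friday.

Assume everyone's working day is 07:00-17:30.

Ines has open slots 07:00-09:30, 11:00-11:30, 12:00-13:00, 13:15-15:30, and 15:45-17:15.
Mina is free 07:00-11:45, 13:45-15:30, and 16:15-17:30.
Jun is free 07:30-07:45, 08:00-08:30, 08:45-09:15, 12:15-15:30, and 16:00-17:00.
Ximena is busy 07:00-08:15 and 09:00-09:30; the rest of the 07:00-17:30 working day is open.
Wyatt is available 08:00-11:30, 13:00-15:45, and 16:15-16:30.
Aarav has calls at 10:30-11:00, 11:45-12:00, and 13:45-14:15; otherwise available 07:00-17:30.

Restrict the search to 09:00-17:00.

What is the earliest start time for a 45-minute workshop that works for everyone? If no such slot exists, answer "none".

14:15

Ximena free within 07:00–17:30: 08:15–09:00, 09:30–17:30.
Aarav free within 07:00–17:30: 07:00–10:30, 11:00–11:45, 12:00–13:45, 14:15–17:30.
Ines ∩ Mina: 07:00–09:30, 11:00–11:30, 13:45–15:30, 16:15–17:15.
Ines ∩ Mina ∩ Jun: 07:30–07:45, 08:00–08:30, 08:45–09:15, 13:45–15:30, 16:15–17:00.
Ines ∩ Mina ∩ Jun ∩ Ximena: 08:15–08:30, 08:45–09:00, 13:45–15:30, 16:15–17:00.
Ines ∩ Mina ∩ Jun ∩ Ximena ∩ Wyatt: 08:15–08:30, 08:45–09:00, 13:45–15:30, 16:15–16:30.
Ines ∩ Mina ∩ Jun ∩ Ximena ∩ Wyatt ∩ Aarav: 08:15–08:30, 08:45–09:00, 14:15–15:30, 16:15–16:30.
Restricted to 09:00–17:00: 14:15–15:30, 16:15–16:30.
Windows ≥ 45 min: 14:15–15:30.
Earliest such window starts at 14:15.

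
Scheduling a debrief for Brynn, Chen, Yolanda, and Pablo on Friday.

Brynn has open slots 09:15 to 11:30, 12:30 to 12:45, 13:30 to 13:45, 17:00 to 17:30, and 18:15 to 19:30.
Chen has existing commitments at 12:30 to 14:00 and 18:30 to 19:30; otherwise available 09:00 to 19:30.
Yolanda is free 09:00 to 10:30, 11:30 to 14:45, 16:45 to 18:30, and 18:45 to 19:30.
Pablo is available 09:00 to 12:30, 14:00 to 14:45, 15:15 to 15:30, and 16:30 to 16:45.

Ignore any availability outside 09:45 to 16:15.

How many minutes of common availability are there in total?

Chen free within 09:00–19:30: 09:00–12:30, 14:00–18:30.
Brynn ∩ Chen: 09:15–11:30, 17:00–17:30, 18:15–18:30.
Brynn ∩ Chen ∩ Yolanda: 09:15–10:30, 17:00–17:30, 18:15–18:30.
Brynn ∩ Chen ∩ Yolanda ∩ Pablo: 09:15–10:30.
Restricted to 09:45–16:15: 09:45–10:30.
Total common minutes: 45.

45 minutes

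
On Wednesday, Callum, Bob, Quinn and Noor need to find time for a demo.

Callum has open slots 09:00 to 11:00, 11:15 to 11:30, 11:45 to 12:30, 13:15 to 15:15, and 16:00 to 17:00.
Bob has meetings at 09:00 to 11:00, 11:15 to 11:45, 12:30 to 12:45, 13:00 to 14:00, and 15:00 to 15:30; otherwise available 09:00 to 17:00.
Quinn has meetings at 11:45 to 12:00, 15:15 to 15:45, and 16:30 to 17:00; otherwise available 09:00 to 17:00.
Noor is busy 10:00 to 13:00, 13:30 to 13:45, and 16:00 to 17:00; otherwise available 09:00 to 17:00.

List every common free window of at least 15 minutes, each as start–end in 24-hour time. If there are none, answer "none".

14:00–15:00

Bob free within 09:00–17:00: 11:00–11:15, 11:45–12:30, 12:45–13:00, 14:00–15:00, 15:30–17:00.
Quinn free within 09:00–17:00: 09:00–11:45, 12:00–15:15, 15:45–16:30.
Noor free within 09:00–17:00: 09:00–10:00, 13:00–13:30, 13:45–16:00.
Callum ∩ Bob: 11:45–12:30, 14:00–15:00, 16:00–17:00.
Callum ∩ Bob ∩ Quinn: 12:00–12:30, 14:00–15:00, 16:00–16:30.
Callum ∩ Bob ∩ Quinn ∩ Noor: 14:00–15:00.
Windows ≥ 15 min: 14:00–15:00.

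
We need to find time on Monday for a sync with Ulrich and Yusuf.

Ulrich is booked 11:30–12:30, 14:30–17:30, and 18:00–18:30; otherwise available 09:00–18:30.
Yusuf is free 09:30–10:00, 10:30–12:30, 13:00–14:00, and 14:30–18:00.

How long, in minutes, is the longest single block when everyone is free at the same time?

60 minutes

Ulrich free within 09:00–18:30: 09:00–11:30, 12:30–14:30, 17:30–18:00.
Ulrich ∩ Yusuf: 09:30–10:00, 10:30–11:30, 13:00–14:00, 17:30–18:00.
Common window lengths: 30, 60, 60, 30 min; longest is 60.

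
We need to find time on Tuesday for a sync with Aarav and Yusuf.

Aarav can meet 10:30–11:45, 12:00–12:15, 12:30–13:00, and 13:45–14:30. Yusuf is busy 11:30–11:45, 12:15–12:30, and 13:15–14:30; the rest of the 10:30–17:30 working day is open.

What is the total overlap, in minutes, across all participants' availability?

Yusuf free within 10:30–17:30: 10:30–11:30, 11:45–12:15, 12:30–13:15, 14:30–17:30.
Aarav ∩ Yusuf: 10:30–11:30, 12:00–12:15, 12:30–13:00.
Total common minutes: 60 + 15 + 30 = 105.

105 minutes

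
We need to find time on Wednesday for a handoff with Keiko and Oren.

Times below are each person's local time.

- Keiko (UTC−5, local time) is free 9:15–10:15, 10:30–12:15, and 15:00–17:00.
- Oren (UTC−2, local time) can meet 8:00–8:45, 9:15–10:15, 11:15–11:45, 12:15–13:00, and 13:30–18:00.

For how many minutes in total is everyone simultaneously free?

Keiko → UTC: 14:15–15:15, 15:30–17:15, 20:00–22:00.
Oren → UTC: 10:00–10:45, 11:15–12:15, 13:15–13:45, 14:15–15:00, 15:30–20:00.
Keiko ∩ Oren: 14:15–15:00, 15:30–17:15.
Total common minutes: 45 + 105 = 150.

150 minutes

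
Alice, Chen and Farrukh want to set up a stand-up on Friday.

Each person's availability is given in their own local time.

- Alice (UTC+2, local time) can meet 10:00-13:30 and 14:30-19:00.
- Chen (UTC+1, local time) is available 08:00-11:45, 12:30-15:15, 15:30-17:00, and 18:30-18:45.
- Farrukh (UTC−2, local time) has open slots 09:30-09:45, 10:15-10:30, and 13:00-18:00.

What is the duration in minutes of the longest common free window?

Alice → UTC: 08:00–11:30, 12:30–17:00.
Chen → UTC: 07:00–10:45, 11:30–14:15, 14:30–16:00, 17:30–17:45.
Farrukh → UTC: 11:30–11:45, 12:15–12:30, 15:00–20:00.
Alice ∩ Chen: 08:00–10:45, 12:30–14:15, 14:30–16:00.
Alice ∩ Chen ∩ Farrukh: 15:00–16:00.
Single common window of 60 minutes.

60 minutes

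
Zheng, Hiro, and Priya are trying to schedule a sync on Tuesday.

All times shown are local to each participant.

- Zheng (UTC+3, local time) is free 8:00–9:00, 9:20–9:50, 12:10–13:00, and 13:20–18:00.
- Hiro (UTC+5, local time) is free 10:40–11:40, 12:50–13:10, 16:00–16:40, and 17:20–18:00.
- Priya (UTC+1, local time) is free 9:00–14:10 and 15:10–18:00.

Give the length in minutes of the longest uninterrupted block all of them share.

40 minutes

Zheng → UTC: 05:00–06:00, 06:20–06:50, 09:10–10:00, 10:20–15:00.
Hiro → UTC: 05:40–06:40, 07:50–08:10, 11:00–11:40, 12:20–13:00.
Priya → UTC: 08:00–13:10, 14:10–17:00.
Zheng ∩ Hiro: 05:40–06:00, 06:20–06:40, 11:00–11:40, 12:20–13:00.
Zheng ∩ Hiro ∩ Priya: 11:00–11:40, 12:20–13:00.
Common window lengths: 40, 40 min; longest is 40.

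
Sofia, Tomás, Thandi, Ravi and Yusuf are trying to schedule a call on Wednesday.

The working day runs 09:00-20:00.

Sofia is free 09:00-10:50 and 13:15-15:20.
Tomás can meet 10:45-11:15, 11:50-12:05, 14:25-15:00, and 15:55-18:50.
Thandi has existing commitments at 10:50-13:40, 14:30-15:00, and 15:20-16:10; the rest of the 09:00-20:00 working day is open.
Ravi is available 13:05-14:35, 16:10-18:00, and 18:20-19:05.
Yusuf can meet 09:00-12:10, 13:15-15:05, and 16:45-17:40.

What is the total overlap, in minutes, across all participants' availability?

5 minutes

Thandi free within 09:00–20:00: 09:00–10:50, 13:40–14:30, 15:00–15:20, 16:10–20:00.
Sofia ∩ Tomás: 10:45–10:50, 14:25–15:00.
Sofia ∩ Tomás ∩ Thandi: 10:45–10:50, 14:25–14:30.
Sofia ∩ Tomás ∩ Thandi ∩ Ravi: 14:25–14:30.
Sofia ∩ Tomás ∩ Thandi ∩ Ravi ∩ Yusuf: 14:25–14:30.
Total common minutes: 5.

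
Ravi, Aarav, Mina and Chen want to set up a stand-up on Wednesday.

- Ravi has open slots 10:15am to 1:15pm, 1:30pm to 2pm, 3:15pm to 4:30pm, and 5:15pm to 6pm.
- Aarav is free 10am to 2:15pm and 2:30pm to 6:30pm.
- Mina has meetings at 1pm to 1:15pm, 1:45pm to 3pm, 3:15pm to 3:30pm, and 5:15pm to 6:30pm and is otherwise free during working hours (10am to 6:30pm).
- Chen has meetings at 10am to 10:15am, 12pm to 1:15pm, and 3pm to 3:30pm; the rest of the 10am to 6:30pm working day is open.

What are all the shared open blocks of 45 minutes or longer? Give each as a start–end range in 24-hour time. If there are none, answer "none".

10:15–12:00, 15:30–16:30

Mina free within 10:00–18:30: 10:00–13:00, 13:15–13:45, 15:00–15:15, 15:30–17:15.
Chen free within 10:00–18:30: 10:15–12:00, 13:15–15:00, 15:30–18:30.
Ravi ∩ Aarav: 10:15–13:15, 13:30–14:00, 15:15–16:30, 17:15–18:00.
Ravi ∩ Aarav ∩ Mina: 10:15–13:00, 13:30–13:45, 15:30–16:30.
Ravi ∩ Aarav ∩ Mina ∩ Chen: 10:15–12:00, 13:30–13:45, 15:30–16:30.
Windows ≥ 45 min: 10:15–12:00, 15:30–16:30.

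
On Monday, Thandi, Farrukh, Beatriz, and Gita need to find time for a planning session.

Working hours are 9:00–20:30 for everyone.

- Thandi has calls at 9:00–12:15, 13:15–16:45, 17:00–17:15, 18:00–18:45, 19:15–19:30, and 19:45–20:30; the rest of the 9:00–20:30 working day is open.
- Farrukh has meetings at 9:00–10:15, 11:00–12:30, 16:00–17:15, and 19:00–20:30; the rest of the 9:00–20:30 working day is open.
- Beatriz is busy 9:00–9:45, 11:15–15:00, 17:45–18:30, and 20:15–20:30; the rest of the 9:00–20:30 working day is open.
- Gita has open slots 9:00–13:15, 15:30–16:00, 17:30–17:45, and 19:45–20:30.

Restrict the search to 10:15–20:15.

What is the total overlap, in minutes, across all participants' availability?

15 minutes

Thandi free within 09:00–20:30: 12:15–13:15, 16:45–17:00, 17:15–18:00, 18:45–19:15, 19:30–19:45.
Farrukh free within 09:00–20:30: 10:15–11:00, 12:30–16:00, 17:15–19:00.
Beatriz free within 09:00–20:30: 09:45–11:15, 15:00–17:45, 18:30–20:15.
Thandi ∩ Farrukh: 12:30–13:15, 17:15–18:00, 18:45–19:00.
Thandi ∩ Farrukh ∩ Beatriz: 17:15–17:45, 18:45–19:00.
Thandi ∩ Farrukh ∩ Beatriz ∩ Gita: 17:30–17:45.
Restricted to 10:15–20:15: 17:30–17:45.
Total common minutes: 15.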